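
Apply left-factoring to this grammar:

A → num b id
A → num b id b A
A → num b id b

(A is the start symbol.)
Left-factoring transforms A → αβ₁ | αβ₂ into A → αA' and A' → β₁ | β₂
(α is the longest common prefix among the alternatives). Repeat until
no nonterminal has two alternatives with a common prefix.

Round 1: A has alternatives sharing prefix 'num b id'. Introduce A': A → num b id A'
  Add: A' → ε
  Add: A' → b A
  Add: A' → b

Round 2: A' has alternatives sharing prefix 'b'. Introduce A'': A' → b A''
  Add: A'' → A
  Add: A'' → ε

No remaining common prefixes — done.

Resulting grammar:
A → num b id A'
A' → ε
A' → b A''
A'' → A
A'' → ε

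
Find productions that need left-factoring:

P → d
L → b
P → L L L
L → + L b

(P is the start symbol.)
No, left-factoring is not needed

Left-factoring is needed when two productions for the same non-terminal
share a common prefix on the right-hand side.

Productions for P:
  P → d
  P → L L L
Productions for L:
  L → b
  L → + L b

No common prefixes found.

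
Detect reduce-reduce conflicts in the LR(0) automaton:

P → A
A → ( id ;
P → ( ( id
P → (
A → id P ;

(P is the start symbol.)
A reduce-reduce conflict occurs when an LR(0) state has two complete items [A → α .] and [B → β .] — both call for a reduction, and with no lookahead the parser cannot choose between them.

Augment with P' → P and build the canonical LR(0) collection (I0 = CLOSURE({[P' → . P]}), then GOTO on every symbol after a dot until no new states appear). It has 11 states:
  I0: { [A → . ( id ;], [A → . id P ;], [P → . ( ( id], [P → . (], [P → . A], [P' → . P] }  — shift
  I1: { [A → ( . id ;], [P → ( . ( id], [P → ( .] }  — shift, reduce
  I2: { [P → A .] }  — reduce
  I3: { [P' → P .] }  — accept
  I4: { [A → . ( id ;], [A → . id P ;], [A → id . P ;], [P → . ( ( id], [P → . (], [P → . A] }  — shift
  I5: { [A → id P . ;] }  — shift
  I6: { [A → id P ; .] }  — reduce
  I7: { [P → ( ( . id] }  — shift
  I8: { [A → ( id . ;] }  — shift
  I9: { [A → ( id ; .] }  — reduce
  I10: { [P → ( ( id .] }  — reduce

No state contains more than one complete item.

Answer: No reduce-reduce conflicts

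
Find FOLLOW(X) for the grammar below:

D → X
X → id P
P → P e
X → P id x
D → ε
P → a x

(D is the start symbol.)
{ $ }

To compute FOLLOW(X), find every occurrence of X on a right-hand side N → α X β: add FIRST(β) \ {ε}, and if β is empty or nullable also add FOLLOW(N). Iterate to a fixed point.

In D → X: X is at the end, add FOLLOW(D)

The FOLLOW sets referred to above (computed the same way, to a fixed point):
  FOLLOW(D) = { $ }

Taking the union: FOLLOW(X) = { $ }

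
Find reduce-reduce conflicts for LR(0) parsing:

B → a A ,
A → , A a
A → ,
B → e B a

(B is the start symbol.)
No reduce-reduce conflicts

A reduce-reduce conflict occurs when an LR(0) state has two complete items [A → α .] and [B → β .] — both call for a reduction, and with no lookahead the parser cannot choose between them.

Augment with B' → B and build the canonical LR(0) collection (I0 = CLOSURE({[B' → . B]}), then GOTO on every symbol after a dot until no new states appear). It has 11 states:
  I0: { [B → . a A ,], [B → . e B a], [B' → . B] }  — shift
  I1: { [B' → B .] }  — accept
  I2: { [A → . , A a], [A → . ,], [B → a . A ,] }  — shift
  I3: { [B → . a A ,], [B → . e B a], [B → e . B a] }  — shift
  I4: { [B → e B . a] }  — shift
  I5: { [B → e B a .] }  — reduce
  I6: { [A → , . A a], [A → , .], [A → . , A a], [A → . ,] }  — shift, reduce
  I7: { [B → a A . ,] }  — shift
  I8: { [B → a A , .] }  — reduce
  I9: { [A → , A . a] }  — shift
  I10: { [A → , A a .] }  — reduce

No state contains more than one complete item.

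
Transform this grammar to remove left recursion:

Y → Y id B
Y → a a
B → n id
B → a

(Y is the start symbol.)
Y is directly left-recursive. The standard transformation for
  A → A α₁ | ... | A α_m | β₁ | ... | β_n
is
  A  → β₁ A' | ... | β_n A'
  A' → α₁ A' | ... | α_m A' | ε

Y → a a becomes Y → a a Y'
Y → Y id B becomes Y' → id B Y'
Add Y' → ε

Productions for other non-terminals are unchanged:
  B → n id
  B → a

Resulting grammar:
Y → a a Y'
Y' → id B Y'
Y' → ε
B → n id
B → a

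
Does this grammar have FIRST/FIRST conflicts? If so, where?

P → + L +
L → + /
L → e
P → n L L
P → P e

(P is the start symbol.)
FIRST sets of the non-terminals at (or reachable through a nullable prefix from) the front of some alternative:
  FIRST(P) = { '+', 'n' }

Productions for P:
  P → + L +: FIRST = { '+' }
  P → n L L: FIRST = { 'n' }
  P → P e: FIRST = { '+', 'n' }
Productions for L:
  L → + /: FIRST = { '+' }
  L → e: FIRST = { 'e' }

Conflict for P: P → + L + and P → P e
  Overlap: { '+' }
Conflict for P: P → n L L and P → P e
  Overlap: { 'n' }

Answer: Yes. P → '+' L '+' / P → P e on { '+' }; P → n L L / P → P e on { 'n' }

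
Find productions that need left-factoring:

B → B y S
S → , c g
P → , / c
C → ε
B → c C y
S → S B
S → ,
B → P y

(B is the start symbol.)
Left-factoring is needed when two productions for the same non-terminal
share a common prefix on the right-hand side.

Productions for B:
  B → B y S
  B → c C y
  B → P y
Productions for S:
  S → , c g
  S → S B
  S → ,

Found common prefix ',' in productions for S

Answer: Yes, S has productions with common prefix ','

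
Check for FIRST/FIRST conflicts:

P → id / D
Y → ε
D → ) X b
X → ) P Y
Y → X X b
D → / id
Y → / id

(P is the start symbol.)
No FIRST/FIRST conflicts.

FIRST sets of the non-terminals at (or reachable through a nullable prefix from) the front of some alternative:
  FIRST(X) = { ')' }

Productions for Y:
  Y → ε: FIRST = { ε }
  Y → X X b: FIRST = { ')' }
  Y → / id: FIRST = { '/' }
Productions for D:
  D → ) X b: FIRST = { ')' }
  D → / id: FIRST = { '/' }
P, X have only one production, so no FIRST/FIRST conflict is possible there.

All alternatives of each non-terminal have pairwise disjoint FIRST sets.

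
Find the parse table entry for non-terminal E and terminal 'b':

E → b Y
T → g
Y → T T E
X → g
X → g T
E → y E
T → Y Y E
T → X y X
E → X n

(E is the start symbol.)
To find M[E, 'b'], we find productions for E where 'b' is in the predict set (PREDICT(N → α) = (FIRST(α) \ {ε}) ∪ (FOLLOW(N) if α ⇒* ε)).

Relevant sets:
  FIRST(X) = { 'g' }

E → b Y: PREDICT = { 'b' }
  'b' is in predict set, so this production goes in M[E, 'b']
E → y E: PREDICT = { 'y' }
E → X n: PREDICT = { 'g' }

M[E, 'b'] = E → b Y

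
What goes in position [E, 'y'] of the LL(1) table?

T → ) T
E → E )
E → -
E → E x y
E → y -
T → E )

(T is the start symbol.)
To find M[E, 'y'], we find productions for E where 'y' is in the predict set (PREDICT(N → α) = (FIRST(α) \ {ε}) ∪ (FOLLOW(N) if α ⇒* ε)).

Relevant sets:
  FIRST(E) = { '-', 'y' }

E → E ): PREDICT = { '-', 'y' }
  'y' is in predict set, so this production goes in M[E, 'y']
E → -: PREDICT = { '-' }
E → E x y: PREDICT = { '-', 'y' }
  'y' is in predict set, so this production goes in M[E, 'y']
E → y -: PREDICT = { 'y' }
  'y' is in predict set, so this production goes in M[E, 'y']

M[E, 'y'] = E → E ), E → E x y, E → y -  (a multiply-defined cell — the grammar is not LL(1))

Answer: E → E ), E → E x y, E → y -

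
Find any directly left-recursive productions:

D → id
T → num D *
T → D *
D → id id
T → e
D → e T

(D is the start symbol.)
No direct left recursion

Direct left recursion occurs when N → N α for some non-terminal N (the right-hand side begins with the left-hand side itself).

D → id: starts with id
T → num D *: starts with num
T → D *: starts with D
D → id id: starts with id
T → e: starts with e
D → e T: starts with e

No direct left recursion found.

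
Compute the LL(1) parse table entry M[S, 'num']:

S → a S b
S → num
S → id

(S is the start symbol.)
S → num

To find M[S, 'num'], we find productions for S where 'num' is in the predict set (PREDICT(N → α) = (FIRST(α) \ {ε}) ∪ (FOLLOW(N) if α ⇒* ε)).

S → a S b: PREDICT = { 'a' }
S → num: PREDICT = { 'num' }
  'num' is in predict set, so this production goes in M[S, 'num']
S → id: PREDICT = { 'id' }

M[S, 'num'] = S → num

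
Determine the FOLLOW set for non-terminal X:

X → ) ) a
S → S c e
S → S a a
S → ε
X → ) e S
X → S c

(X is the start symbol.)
{ $ }

To compute FOLLOW(X), find every occurrence of X on a right-hand side N → α X β: add FIRST(β) \ {ε}, and if β is empty or nullable also add FOLLOW(N). Iterate to a fixed point.

X is the start symbol, so $ ∈ FOLLOW(X).
X does not occur on any right-hand side.

Taking the union: FOLLOW(X) = { $ }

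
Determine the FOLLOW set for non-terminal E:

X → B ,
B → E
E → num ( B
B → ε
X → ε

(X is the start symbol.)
{ ',' }

To compute FOLLOW(E), find every occurrence of E on a right-hand side N → α E β: add FIRST(β) \ {ε}, and if β is empty or nullable also add FOLLOW(N). Iterate to a fixed point.

In B → E: E is at the end, add FOLLOW(B)

The FOLLOW sets referred to above (computed the same way, to a fixed point):
  FOLLOW(B) = { ',' }

Taking the union: FOLLOW(E) = { ',' }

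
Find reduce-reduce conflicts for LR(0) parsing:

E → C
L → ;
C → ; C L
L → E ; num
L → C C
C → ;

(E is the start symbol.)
Yes — I5: [C → ; .] vs [L → ; .]

A reduce-reduce conflict occurs when an LR(0) state has two complete items [A → α .] and [B → β .] — both call for a reduction, and with no lookahead the parser cannot choose between them.

Augment with E' → E and build the canonical LR(0) collection (I0 = CLOSURE({[E' → . E]}), then GOTO on every symbol after a dot until no new states appear). It has 12 states:
  I0: { [C → . ; C L], [C → . ;], [E → . C], [E' → . E] }  — shift
  I1: { [C → . ; C L], [C → . ;], [C → ; . C L], [C → ; .] }  — shift, reduce
  I2: { [E → C .] }  — reduce
  I3: { [E' → E .] }  — accept
  I4: { [C → . ; C L], [C → . ;], [C → ; C . L], [E → . C], [L → . ;], [L → . C C], [L → . E ; num] }  — shift
  I5: { [C → . ; C L], [C → . ;], [C → ; . C L], [C → ; .], [L → ; .] }  — shift, 2 reduces
  I6: { [C → . ; C L], [C → . ;], [E → C .], [L → C . C] }  — shift, reduce
  I7: { [L → E . ; num] }  — shift
  I8: { [C → ; C L .] }  — reduce
  I9: { [L → E ; . num] }  — shift
  I10: { [L → E ; num .] }  — reduce
  I11: { [L → C C .] }  — reduce

I5 contains complete items [C → ; .], [L → ; .] — reduce-reduce conflict.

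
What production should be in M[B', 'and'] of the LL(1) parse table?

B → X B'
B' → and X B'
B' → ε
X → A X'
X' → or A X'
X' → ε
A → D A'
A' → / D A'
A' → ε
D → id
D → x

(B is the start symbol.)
To find M[B', 'and'], we find productions for B' where 'and' is in the predict set (PREDICT(N → α) = (FIRST(α) \ {ε}) ∪ (FOLLOW(N) if α ⇒* ε)).

Relevant sets:
  FOLLOW(B') = { $ }

B' → and X B': PREDICT = { 'and' }
  'and' is in predict set, so this production goes in M[B', 'and']
B' → ε: PREDICT = { $ }

M[B', 'and'] = B' → and X B'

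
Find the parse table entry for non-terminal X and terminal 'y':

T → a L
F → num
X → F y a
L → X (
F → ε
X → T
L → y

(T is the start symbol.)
To find M[X, 'y'], we find productions for X where 'y' is in the predict set (PREDICT(N → α) = (FIRST(α) \ {ε}) ∪ (FOLLOW(N) if α ⇒* ε)).

Relevant sets:
  FIRST(F) = { 'num', ε }
  FIRST(T) = { 'a' }

X → F y a: PREDICT = { 'num', 'y' }
  'y' is in predict set, so this production goes in M[X, 'y']
X → T: PREDICT = { 'a' }

M[X, 'y'] = X → F y a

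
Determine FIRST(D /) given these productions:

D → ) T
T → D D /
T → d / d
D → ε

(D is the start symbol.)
FIRST sets of the non-terminals involved (from the grammar, by fixed-point iteration):
  FIRST(D) = { ')', ε }

To compute FIRST(D /), process the symbols left to right:
Symbol D is a non-terminal. Add FIRST(D) \ {ε} = { ')' }
D is nullable (ε ∈ FIRST(D)), continue to the next symbol.
Symbol / is a terminal. Add '/' and stop.
FIRST(D /) = { ')', '/' }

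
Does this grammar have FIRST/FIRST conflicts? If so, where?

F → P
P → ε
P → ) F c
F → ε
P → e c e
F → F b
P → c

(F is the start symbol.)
Yes. F → P / F → ε on { ε }; F → P / F → F b on { ')', 'c', 'e' }

A FIRST/FIRST conflict occurs when two productions N → α and N → β for the same non-terminal have FIRST(α) ∩ FIRST(β) ≠ ∅ (with ε ∈ FIRST of a nullable right-hand side, so two nullable alternatives also conflict).

FIRST sets of the non-terminals at (or reachable through a nullable prefix from) the front of some alternative:
  FIRST(P) = { ')', 'c', 'e', ε }
  FIRST(F) = { ')', 'b', 'c', 'e', ε }

Productions for F:
  F → P: FIRST = { ')', 'c', 'e', ε }
  F → ε: FIRST = { ε }
  F → F b: FIRST = { ')', 'b', 'c', 'e' }
Productions for P:
  P → ε: FIRST = { ε }
  P → ) F c: FIRST = { ')' }
  P → e c e: FIRST = { 'e' }
  P → c: FIRST = { 'c' }

Conflict for F: F → P and F → ε
  Overlap: { ε }
Conflict for F: F → P and F → F b
  Overlap: { ')', 'c', 'e' }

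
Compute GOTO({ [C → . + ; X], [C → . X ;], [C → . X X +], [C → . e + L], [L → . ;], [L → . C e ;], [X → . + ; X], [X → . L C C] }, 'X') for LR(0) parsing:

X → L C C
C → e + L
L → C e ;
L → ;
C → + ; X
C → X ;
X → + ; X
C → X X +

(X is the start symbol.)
GOTO(I, 'X') = CLOSURE({ [A → αX.β] : [A → α.Xβ] ∈ I, X = 'X' })

Items with dot before 'X', with the dot advanced:
  [C → . X ;] → [C → X . ;]
  [C → . X X +] → [C → X . X +]
Closure of the advanced items:
  [C → X . X +] has the dot before X: add [X → . L C C], [X → . + ; X]
  [X → . L C C] has the dot before L: add [L → . C e ;], [L → . ;]
  [L → . C e ;] has the dot before C: add [C → . e + L], [C → . + ; X], [C → . X ;], [C → . X X +]

GOTO = { [C → . + ; X], [C → . X ;], [C → . X X +], [C → . e + L], [C → X . ;], [C → X . X +], [L → . ;], [L → . C e ;], [X → . + ; X], [X → . L C C] }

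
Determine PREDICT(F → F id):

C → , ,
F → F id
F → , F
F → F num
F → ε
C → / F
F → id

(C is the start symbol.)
{ ',', 'id', 'num' }

PREDICT(F → F id) = (FIRST(RHS) \ {ε}) ∪ (FOLLOW(F) if ε ∈ FIRST(RHS), i.e. RHS ⇒* ε)
FIRST(F) = { ',', 'id', 'num', ε }
FIRST(F id) = { ',', 'id', 'num' }
ε ∉ FIRST(F id), so FOLLOW(F) is not added.
PREDICT(F → F id) = { ',', 'id', 'num' }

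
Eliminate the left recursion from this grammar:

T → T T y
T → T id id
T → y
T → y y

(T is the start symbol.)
T → y T'
T → y y T'
T' → T y T'
T' → id id T'
T' → ε

T is directly left-recursive. The standard transformation for
  A → A α₁ | ... | A α_m | β₁ | ... | β_n
is
  A  → β₁ A' | ... | β_n A'
  A' → α₁ A' | ... | α_m A' | ε

T → y becomes T → y T'
T → y y becomes T → y y T'
T → T T y becomes T' → T y T'
T → T id id becomes T' → id id T'
Add T' → ε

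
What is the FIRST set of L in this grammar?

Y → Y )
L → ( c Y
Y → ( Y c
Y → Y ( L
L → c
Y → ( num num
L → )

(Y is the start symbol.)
To compute FIRST(L), examine every production with L on the left-hand side, reading each right-hand side left to right until a non-nullable symbol is reached.

From L → ( c Y:
  - '(' is a terminal: add '(' and stop
From L → c:
  - c is a terminal: add 'c' and stop
From L → ):
  - ')' is a terminal: add ')' and stop

Collecting: FIRST(L) = { '(', ')', 'c' }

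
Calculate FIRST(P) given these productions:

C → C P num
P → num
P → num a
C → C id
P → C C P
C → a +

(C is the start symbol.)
FIRST sets of the other non-terminals involved (by the same procedure, iterated to a fixed point):
  FIRST(C) = { 'a' }

From P → num:
  - num is a terminal: add 'num' and stop
From P → num a:
  - num is a terminal: add 'num' and stop
From P → C C P:
  - C is a non-terminal: add FIRST(C) \ {ε} = { 'a' }
    C is not nullable, so stop

Collecting: FIRST(P) = { 'a', 'num' }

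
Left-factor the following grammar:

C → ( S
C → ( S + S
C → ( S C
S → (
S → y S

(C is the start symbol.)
Left-factoring transforms A → αβ₁ | αβ₂ into A → αA' and A' → β₁ | β₂
(α is the longest common prefix among the alternatives). Repeat until
no nonterminal has two alternatives with a common prefix.

Round 1: C has alternatives sharing prefix '( S'. Introduce C': C → ( S C'
  Add: C' → ε
  Add: C' → + S
  Add: C' → C

No remaining common prefixes — done.

Resulting grammar:
C → ( S C'
C' → ε
C' → + S
C' → C
S → (
S → y S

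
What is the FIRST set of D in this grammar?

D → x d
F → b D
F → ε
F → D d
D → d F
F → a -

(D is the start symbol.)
To compute FIRST(D), examine every production with D on the left-hand side, reading each right-hand side left to right until a non-nullable symbol is reached.

From D → x d:
  - x is a terminal: add 'x' and stop
From D → d F:
  - d is a terminal: add 'd' and stop

Collecting: FIRST(D) = { 'd', 'x' }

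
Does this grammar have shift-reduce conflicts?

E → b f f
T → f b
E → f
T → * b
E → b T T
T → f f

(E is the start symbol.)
No shift-reduce conflicts

Augment with E' → E and build the canonical LR(0) collection (I0 = CLOSURE({[E' → . E]}), then GOTO on every symbol after a dot until no new states appear). It has 13 states:
  I0: { [E → . b T T], [E → . b f f], [E → . f], [E' → . E] }  — shift
  I1: { [E' → E .] }  — accept
  I2: { [E → b . T T], [E → b . f f], [T → . * b], [T → . f b], [T → . f f] }  — shift
  I3: { [E → f .] }  — reduce
  I4: { [T → * . b] }  — shift
  I5: { [E → b T . T], [T → . * b], [T → . f b], [T → . f f] }  — shift
  I6: { [E → b f . f], [T → f . b], [T → f . f] }  — shift
  I7: { [T → f b .] }  — reduce
  I8: { [E → b f f .], [T → f f .] }  — 2 reduces
  I9: { [E → b T T .] }  — reduce
  I10: { [T → f . b], [T → f . f] }  — shift
  I11: { [T → f f .] }  — reduce
  I12: { [T → * b .] }  — reduce

No state contains both a complete item and a shift item.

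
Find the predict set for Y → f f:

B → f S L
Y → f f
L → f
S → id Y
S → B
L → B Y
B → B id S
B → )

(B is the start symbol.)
{ 'f' }

PREDICT(Y → f f) = (FIRST(RHS) \ {ε}) ∪ (FOLLOW(Y) if ε ∈ FIRST(RHS), i.e. RHS ⇒* ε)
FIRST(f f) = { 'f' }
ε ∉ FIRST(f f), so FOLLOW(Y) is not added.
PREDICT(Y → f f) = { 'f' }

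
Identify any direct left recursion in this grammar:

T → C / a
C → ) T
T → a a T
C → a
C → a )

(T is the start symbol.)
No direct left recursion

Direct left recursion occurs when N → N α for some non-terminal N (the right-hand side begins with the left-hand side itself).

T → C / a: starts with C
C → ) T: starts with ')'
T → a a T: starts with a
C → a: starts with a
C → a ): starts with a

No direct left recursion found.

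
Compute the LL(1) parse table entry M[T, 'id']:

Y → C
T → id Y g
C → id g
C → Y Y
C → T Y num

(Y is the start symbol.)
T → id Y g

To find M[T, 'id'], we find productions for T where 'id' is in the predict set (PREDICT(N → α) = (FIRST(α) \ {ε}) ∪ (FOLLOW(N) if α ⇒* ε)).

T → id Y g: PREDICT = { 'id' }
  'id' is in predict set, so this production goes in M[T, 'id']

M[T, 'id'] = T → id Y g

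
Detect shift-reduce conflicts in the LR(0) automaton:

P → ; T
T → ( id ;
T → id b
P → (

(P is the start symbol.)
A shift-reduce conflict occurs when an LR(0) state has both:
  - a complete (reduce) item [A → α .] (dot at the end), and
  - a shift item [B → β . c γ] (dot before a terminal).

Augment with P' → P and build the canonical LR(0) collection (I0 = CLOSURE({[P' → . P]}), then GOTO on every symbol after a dot until no new states appear). It has 10 states:
  I0: { [P → . (], [P → . ; T], [P' → . P] }  — shift
  I1: { [P → ( .] }  — reduce
  I2: { [P → ; . T], [T → . ( id ;], [T → . id b] }  — shift
  I3: { [P' → P .] }  — accept
  I4: { [T → ( . id ;] }  — shift
  I5: { [P → ; T .] }  — reduce
  I6: { [T → id . b] }  — shift
  I7: { [T → id b .] }  — reduce
  I8: { [T → ( id . ;] }  — shift
  I9: { [T → ( id ; .] }  — reduce

No state contains both a complete item and a shift item.

Answer: No shift-reduce conflicts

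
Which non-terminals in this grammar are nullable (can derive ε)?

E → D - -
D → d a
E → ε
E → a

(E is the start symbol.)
{ 'E' }

A non-terminal is nullable if it can derive ε (the empty string): either it has an ε-production, or it has a production whose right-hand side consists entirely of nullable non-terminals.

ε-productions: E → ε
So E is immediately nullable.
No further non-terminal can be added: every production for the remaining non-terminals contains a terminal or a non-nullable non-terminal.
Nullable = { 'E' }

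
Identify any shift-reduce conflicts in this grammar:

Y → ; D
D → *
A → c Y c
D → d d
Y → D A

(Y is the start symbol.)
Augment with Y' → Y and build the canonical LR(0) collection (I0 = CLOSURE({[Y' → . Y]}), then GOTO on every symbol after a dot until no new states appear). It has 12 states:
  I0: { [D → . *], [D → . d d], [Y → . ; D], [Y → . D A], [Y' → . Y] }  — shift
  I1: { [D → * .] }  — reduce
  I2: { [D → . *], [D → . d d], [Y → ; . D] }  — shift
  I3: { [A → . c Y c], [Y → D . A] }  — shift
  I4: { [Y' → Y .] }  — accept
  I5: { [D → d . d] }  — shift
  I6: { [D → d d .] }  — reduce
  I7: { [Y → D A .] }  — reduce
  I8: { [A → c . Y c], [D → . *], [D → . d d], [Y → . ; D], [Y → . D A] }  — shift
  I9: { [A → c Y . c] }  — shift
  I10: { [A → c Y c .] }  — reduce
  I11: { [Y → ; D .] }  — reduce

No state contains both a complete item and a shift item.

Answer: No shift-reduce conflicts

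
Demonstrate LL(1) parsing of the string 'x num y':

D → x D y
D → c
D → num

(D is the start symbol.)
LL(1) parsing maintains a stack (initially the start symbol over $) and the input. At each step: if the stack top is a terminal, match it against the current input token; if it is a non-terminal N, replace it with the RHS of M[N, lookahead] (the unique production whose predict set contains the lookahead).

Stack is shown with the top on the left.

Stack    Input      Action
--------------------------
D $      x num y $  output D → x D y
x D y $  x num y $  match 'x'
D y $    num y $    output D → num
num y $  num y $    match 'num'
y $      y $        match 'y'
$        $          accept

The string is accepted.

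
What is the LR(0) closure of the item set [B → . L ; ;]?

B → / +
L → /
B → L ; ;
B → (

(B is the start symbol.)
Start with: [B → . L ; ;]
  [B → . L ; ;] has the dot before L: add [L → . /]
No further items can be added.

CLOSURE = { [B → . L ; ;], [L → . /] }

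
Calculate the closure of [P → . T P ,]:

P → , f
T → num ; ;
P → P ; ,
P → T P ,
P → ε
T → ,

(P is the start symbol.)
Start with: [P → . T P ,]
  [P → . T P ,] has the dot before T: add [T → . num ; ;], [T → . ,]
No further items can be added.

CLOSURE = { [P → . T P ,], [T → . ,], [T → . num ; ;] }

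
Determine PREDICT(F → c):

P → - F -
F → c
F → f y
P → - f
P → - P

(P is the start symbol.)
PREDICT(F → c) = (FIRST(RHS) \ {ε}) ∪ (FOLLOW(F) if ε ∈ FIRST(RHS), i.e. RHS ⇒* ε)
FIRST(c) = { 'c' }
ε ∉ FIRST(c), so FOLLOW(F) is not added.
PREDICT(F → c) = { 'c' }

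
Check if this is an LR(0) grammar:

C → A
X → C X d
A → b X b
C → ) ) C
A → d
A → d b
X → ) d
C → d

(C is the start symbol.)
A grammar is LR(0) if no state in the canonical LR(0) collection has:
  - both a shift item (dot before a terminal) and a complete item (shift-reduce conflict), or
  - two or more complete items (reduce-reduce conflict; the accept item [C' → C .] counts as a complete item here).

Augment with C' → C and build the canonical LR(0) collection (I0 = CLOSURE({[C' → . C]}), then GOTO on every symbol after a dot until no new states appear). It has 16 states:
  I0: { [A → . b X b], [A → . d b], [A → . d], [C → . ) ) C], [C → . A], [C → . d], [C' → . C] }  — shift
  I1: { [C → ) . ) C] }  — shift
  I2: { [C → A .] }  — reduce
  I3: { [C' → C .] }  — accept
  I4: { [A → . b X b], [A → . d b], [A → . d], [A → b . X b], [C → . ) ) C], [C → . A], [C → . d], [X → . ) d], [X → . C X d] }  — shift
  I5: { [A → d . b], [A → d .], [C → d .] }  — shift, 2 reduces
  I6: { [A → d b .] }  — reduce
  I7: { [C → ) . ) C], [X → ) . d] }  — shift
  I8: { [A → . b X b], [A → . d b], [A → . d], [C → . ) ) C], [C → . A], [C → . d], [X → . ) d], [X → . C X d], [X → C . X d] }  — shift
  I9: { [A → b X . b] }  — shift
  I10: { [A → b X b .] }  — reduce
  I11: { [X → C X . d] }  — shift
  I12: { [X → C X d .] }  — reduce
  I13: { [A → . b X b], [A → . d b], [A → . d], [C → ) ) . C], [C → . ) ) C], [C → . A], [C → . d] }  — shift
  I14: { [X → ) d .] }  — reduce
  I15: { [C → ) ) C .] }  — reduce

Conflict in state I5:
  Shift-reduce conflict between [A → d .] and [A → d . b]
So the grammar is NOT LR(0).

Answer: No. Shift-reduce conflict between [A → d .] and [A → d . b]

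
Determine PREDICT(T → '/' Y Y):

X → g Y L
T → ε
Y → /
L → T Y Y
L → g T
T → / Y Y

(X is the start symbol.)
PREDICT(T → '/' Y Y) = (FIRST(RHS) \ {ε}) ∪ (FOLLOW(T) if ε ∈ FIRST(RHS), i.e. RHS ⇒* ε)
FIRST('/' Y Y) = { '/' }
ε ∉ FIRST('/' Y Y), so FOLLOW(T) is not added.
PREDICT(T → '/' Y Y) = { '/' }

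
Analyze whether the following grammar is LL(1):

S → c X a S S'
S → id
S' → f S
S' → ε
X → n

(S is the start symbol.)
No. Predict set conflict for S': { 'f' }

A grammar is LL(1) if for each non-terminal N with multiple productions, the predict sets of those productions are pairwise disjoint, where PREDICT(N → α) = (FIRST(α) \ {ε}) ∪ (FOLLOW(N) if α ⇒* ε).

Relevant sets:
  FOLLOW(S') = { $, 'f' }

For S:
  PREDICT(S → c X a S S') = { 'c' }
  PREDICT(S → id) = { 'id' }
For S':
  PREDICT(S' → f S) = { 'f' }
  PREDICT(S' → ε) = { $, 'f' }
X has a single production, so nothing to check there.

Conflict found: Predict set conflict for S': { 'f' }
The grammar is NOT LL(1).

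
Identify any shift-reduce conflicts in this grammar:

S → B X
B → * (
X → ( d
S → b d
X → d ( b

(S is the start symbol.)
A shift-reduce conflict occurs when an LR(0) state has both:
  - a complete (reduce) item [A → α .] (dot at the end), and
  - a shift item [B → β . c γ] (dot before a terminal).

Augment with S' → S and build the canonical LR(0) collection (I0 = CLOSURE({[S' → . S]}), then GOTO on every symbol after a dot until no new states appear). It has 13 states:
  I0: { [B → . * (], [S → . B X], [S → . b d], [S' → . S] }  — shift
  I1: { [B → * . (] }  — shift
  I2: { [S → B . X], [X → . ( d], [X → . d ( b] }  — shift
  I3: { [S' → S .] }  — accept
  I4: { [S → b . d] }  — shift
  I5: { [S → b d .] }  — reduce
  I6: { [X → ( . d] }  — shift
  I7: { [S → B X .] }  — reduce
  I8: { [X → d . ( b] }  — shift
  I9: { [X → d ( . b] }  — shift
  I10: { [X → d ( b .] }  — reduce
  I11: { [X → ( d .] }  — reduce
  I12: { [B → * ( .] }  — reduce

No state contains both a complete item and a shift item.

Answer: No shift-reduce conflicts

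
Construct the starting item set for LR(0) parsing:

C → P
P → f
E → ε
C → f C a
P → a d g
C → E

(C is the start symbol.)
First, augment the grammar with C' → C
I₀ = CLOSURE({ [C' → . C] }):
  [C' → . C] has the dot before C: add [C → . P], [C → . f C a], [C → . E]
  [C → . P] has the dot before P: add [P → . f], [P → . a d g]
  [C → . E] has the dot before E: add [E → .]
No further items can be added.

I₀ = { [C → . E], [C → . P], [C → . f C a], [C' → . C], [E → .], [P → . a d g], [P → . f] }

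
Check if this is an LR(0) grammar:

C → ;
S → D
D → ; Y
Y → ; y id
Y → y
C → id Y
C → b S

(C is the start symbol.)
Augment with C' → C and build the canonical LR(0) collection (I0 = CLOSURE({[C' → . C]}), then GOTO on every symbol after a dot until no new states appear). It has 14 states:
  I0: { [C → . ;], [C → . b S], [C → . id Y], [C' → . C] }  — shift
  I1: { [C → ; .] }  — reduce
  I2: { [C' → C .] }  — accept
  I3: { [C → b . S], [D → . ; Y], [S → . D] }  — shift
  I4: { [C → id . Y], [Y → . ; y id], [Y → . y] }  — shift
  I5: { [Y → ; . y id] }  — shift
  I6: { [C → id Y .] }  — reduce
  I7: { [Y → y .] }  — reduce
  I8: { [Y → ; y . id] }  — shift
  I9: { [Y → ; y id .] }  — reduce
  I10: { [D → ; . Y], [Y → . ; y id], [Y → . y] }  — shift
  I11: { [S → D .] }  — reduce
  I12: { [C → b S .] }  — reduce
  I13: { [D → ; Y .] }  — reduce

Every state is either a pure shift/goto state or contains exactly one complete item and nothing to shift — no conflicts. The grammar is LR(0).

Answer: Yes, the grammar is LR(0)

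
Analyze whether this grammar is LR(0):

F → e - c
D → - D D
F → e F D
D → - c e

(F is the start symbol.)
A grammar is LR(0) if no state in the canonical LR(0) collection has:
  - both a shift item (dot before a terminal) and a complete item (shift-reduce conflict), or
  - two or more complete items (reduce-reduce conflict; the accept item [F' → F .] counts as a complete item here).

Augment with F' → F and build the canonical LR(0) collection (I0 = CLOSURE({[F' → . F]}), then GOTO on every symbol after a dot until no new states appear). It has 12 states:
  I0: { [F → . e - c], [F → . e F D], [F' → . F] }  — shift
  I1: { [F' → F .] }  — accept
  I2: { [F → . e - c], [F → . e F D], [F → e . - c], [F → e . F D] }  — shift
  I3: { [F → e - . c] }  — shift
  I4: { [D → . - D D], [D → . - c e], [F → e F . D] }  — shift
  I5: { [D → - . D D], [D → - . c e], [D → . - D D], [D → . - c e] }  — shift
  I6: { [F → e F D .] }  — reduce
  I7: { [D → - D . D], [D → . - D D], [D → . - c e] }  — shift
  I8: { [D → - c . e] }  — shift
  I9: { [D → - c e .] }  — reduce
  I10: { [D → - D D .] }  — reduce
  I11: { [F → e - c .] }  — reduce

Every state is either a pure shift/goto state or contains exactly one complete item and nothing to shift — no conflicts. The grammar is LR(0).

Answer: Yes, the grammar is LR(0)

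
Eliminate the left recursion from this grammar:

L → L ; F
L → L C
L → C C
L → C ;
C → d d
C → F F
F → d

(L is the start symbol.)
L is directly left-recursive. The standard transformation for
  A → A α₁ | ... | A α_m | β₁ | ... | β_n
is
  A  → β₁ A' | ... | β_n A'
  A' → α₁ A' | ... | α_m A' | ε

L → C C becomes L → C C L'
L → C ; becomes L → C ; L'
L → L ; F becomes L' → ; F L'
L → L C becomes L' → C L'
Add L' → ε

Productions for other non-terminals are unchanged:
  C → d d
  C → F F
  F → d

Resulting grammar:
L → C C L'
L → C ; L'
L' → ; F L'
L' → C L'
L' → ε
C → d d
C → F F
F → d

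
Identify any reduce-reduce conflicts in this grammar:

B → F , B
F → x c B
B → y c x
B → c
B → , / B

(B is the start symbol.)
A reduce-reduce conflict occurs when an LR(0) state has two complete items [A → α .] and [B → β .] — both call for a reduction, and with no lookahead the parser cannot choose between them.

Augment with B' → B and build the canonical LR(0) collection (I0 = CLOSURE({[B' → . B]}), then GOTO on every symbol after a dot until no new states appear). It has 15 states:
  I0: { [B → . , / B], [B → . F , B], [B → . c], [B → . y c x], [B' → . B], [F → . x c B] }  — shift
  I1: { [B → , . / B] }  — shift
  I2: { [B' → B .] }  — accept
  I3: { [B → F . , B] }  — shift
  I4: { [B → c .] }  — reduce
  I5: { [F → x . c B] }  — shift
  I6: { [B → y . c x] }  — shift
  I7: { [B → y c . x] }  — shift
  I8: { [B → y c x .] }  — reduce
  I9: { [B → . , / B], [B → . F , B], [B → . c], [B → . y c x], [F → . x c B], [F → x c . B] }  — shift
  I10: { [F → x c B .] }  — reduce
  I11: { [B → . , / B], [B → . F , B], [B → . c], [B → . y c x], [B → F , . B], [F → . x c B] }  — shift
  I12: { [B → F , B .] }  — reduce
  I13: { [B → , / . B], [B → . , / B], [B → . F , B], [B → . c], [B → . y c x], [F → . x c B] }  — shift
  I14: { [B → , / B .] }  — reduce

No state contains more than one complete item.

Answer: No reduce-reduce conflicts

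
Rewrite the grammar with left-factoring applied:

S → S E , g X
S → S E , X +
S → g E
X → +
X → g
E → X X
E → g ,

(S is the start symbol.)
Left-factoring transforms A → αβ₁ | αβ₂ into A → αA' and A' → β₁ | β₂
(α is the longest common prefix among the alternatives). Repeat until
no nonterminal has two alternatives with a common prefix.

Round 1: S has alternatives sharing prefix 'S E ,'. Introduce S': S → S E , S'
  Add: S' → g X
  Add: S' → X +

No remaining common prefixes — done.

Resulting grammar:
S → S E , S'
S' → g X
S' → X +
S → g E
X → +
X → g
E → X X
E → g ,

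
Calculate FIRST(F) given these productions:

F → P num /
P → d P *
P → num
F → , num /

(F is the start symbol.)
{ ',', 'd', 'num' }

To compute FIRST(F), examine every production with F on the left-hand side, reading each right-hand side left to right until a non-nullable symbol is reached.

FIRST sets of the other non-terminals involved (by the same procedure, iterated to a fixed point):
  FIRST(P) = { 'd', 'num' }

From F → P num /:
  - P is a non-terminal: add FIRST(P) \ {ε} = { 'd', 'num' }
    P is not nullable, so stop
From F → , num /:
  - ',' is a terminal: add ',' and stop

Collecting: FIRST(F) = { ',', 'd', 'num' }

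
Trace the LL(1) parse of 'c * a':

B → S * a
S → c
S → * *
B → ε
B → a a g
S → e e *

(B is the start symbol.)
LL(1) parsing maintains a stack (initially the start symbol over $) and the input. At each step: if the stack top is a terminal, match it against the current input token; if it is a non-terminal N, replace it with the RHS of M[N, lookahead] (the unique production whose predict set contains the lookahead).

Stack is shown with the top on the left.

Stack    Input    Action
------------------------
B $      c * a $  output B → S * a
S * a $  c * a $  output S → c
c * a $  c * a $  match 'c'
* a $    * a $    match '*'
a $      a $      match 'a'
$        $        accept

The string is accepted.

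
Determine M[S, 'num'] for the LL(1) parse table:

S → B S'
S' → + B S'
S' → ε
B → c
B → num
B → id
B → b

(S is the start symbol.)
To find M[S, 'num'], we find productions for S where 'num' is in the predict set (PREDICT(N → α) = (FIRST(α) \ {ε}) ∪ (FOLLOW(N) if α ⇒* ε)).

Relevant sets:
  FIRST(B) = { 'b', 'c', 'id', 'num' }

S → B S': PREDICT = { 'b', 'c', 'id', 'num' }
  'num' is in predict set, so this production goes in M[S, 'num']

M[S, 'num'] = S → B S'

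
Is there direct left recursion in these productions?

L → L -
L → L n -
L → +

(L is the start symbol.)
Yes, L is left-recursive

Direct left recursion occurs when N → N α for some non-terminal N (the right-hand side begins with the left-hand side itself).

L → L -: LEFT RECURSIVE (starts with L)
L → L n -: LEFT RECURSIVE (starts with L)
L → +: starts with '+'

The grammar has direct left recursion on: L.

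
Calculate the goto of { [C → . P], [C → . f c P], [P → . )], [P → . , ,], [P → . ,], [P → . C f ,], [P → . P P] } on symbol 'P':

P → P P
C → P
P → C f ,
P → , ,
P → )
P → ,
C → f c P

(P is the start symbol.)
GOTO(I, 'P') = CLOSURE({ [A → αX.β] : [A → α.Xβ] ∈ I, X = 'P' })

Items with dot before 'P', with the dot advanced:
  [C → . P] → [C → P .]
  [P → . P P] → [P → P . P]
Closure of the advanced items:
  [P → P . P] has the dot before P: add [P → . P P], [P → . C f ,], [P → . , ,], [P → . )], [P → . ,]
  [P → . C f ,] has the dot before C: add [C → . P], [C → . f c P]

GOTO = { [C → . P], [C → . f c P], [C → P .], [P → . )], [P → . , ,], [P → . ,], [P → . C f ,], [P → . P P], [P → P . P] }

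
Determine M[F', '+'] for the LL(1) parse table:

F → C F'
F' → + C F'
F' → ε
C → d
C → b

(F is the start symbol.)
F' → + C F'

To find M[F', '+'], we find productions for F' where '+' is in the predict set (PREDICT(N → α) = (FIRST(α) \ {ε}) ∪ (FOLLOW(N) if α ⇒* ε)).

Relevant sets:
  FOLLOW(F') = { $ }

F' → + C F': PREDICT = { '+' }
  '+' is in predict set, so this production goes in M[F', '+']
F' → ε: PREDICT = { $ }

M[F', '+'] = F' → + C F'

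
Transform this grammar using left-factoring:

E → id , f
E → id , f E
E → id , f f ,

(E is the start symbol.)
E → id , f E'
E' → ε
E' → E
E' → f ,

Left-factoring transforms A → αβ₁ | αβ₂ into A → αA' and A' → β₁ | β₂
(α is the longest common prefix among the alternatives). Repeat until
no nonterminal has two alternatives with a common prefix.

Round 1: E has alternatives sharing prefix 'id , f'. Introduce E': E → id , f E'
  Add: E' → ε
  Add: E' → E
  Add: E' → f ,

No remaining common prefixes — done.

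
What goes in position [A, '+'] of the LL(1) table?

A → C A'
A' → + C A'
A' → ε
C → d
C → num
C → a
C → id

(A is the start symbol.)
Empty (error entry)

To find M[A, '+'], we find productions for A where '+' is in the predict set (PREDICT(N → α) = (FIRST(α) \ {ε}) ∪ (FOLLOW(N) if α ⇒* ε)).

Relevant sets:
  FIRST(C) = { 'a', 'd', 'id', 'num' }

A → C A': PREDICT = { 'a', 'd', 'id', 'num' }

M[A, '+'] is empty (no production applies)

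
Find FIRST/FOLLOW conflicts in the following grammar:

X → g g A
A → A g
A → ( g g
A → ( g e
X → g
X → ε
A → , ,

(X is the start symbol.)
No FIRST/FOLLOW conflicts.

Nullable non-terminals: X.

X: nullable alternative(s) X → ε; FOLLOW(X) = { $ }
  X → g g A: FIRST \ {ε} = { 'g' } — disjoint from FOLLOW(X)
  X → g: FIRST \ {ε} = { 'g' } — disjoint from FOLLOW(X)
  X → ε: FIRST \ {ε} = { } — this is the only nullable alternative, skip

A has no nullable alternative, so no FIRST/FOLLOW check is needed there.

No FIRST/FOLLOW conflicts found.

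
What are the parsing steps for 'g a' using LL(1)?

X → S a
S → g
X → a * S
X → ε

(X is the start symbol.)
LL(1) parsing maintains a stack (initially the start symbol over $) and the input. At each step: if the stack top is a terminal, match it against the current input token; if it is a non-terminal N, replace it with the RHS of M[N, lookahead] (the unique production whose predict set contains the lookahead).

Stack is shown with the top on the left.

Stack  Input  Action
--------------------
X $    g a $  output X → S a
S a $  g a $  output S → g
g a $  g a $  match 'g'
a $    a $    match 'a'
$      $      accept

The string is accepted.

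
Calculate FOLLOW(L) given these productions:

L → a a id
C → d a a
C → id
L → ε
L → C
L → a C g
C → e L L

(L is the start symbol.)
To compute FOLLOW(L), find every occurrence of L on a right-hand side N → α L β: add FIRST(β) \ {ε}, and if β is empty or nullable also add FOLLOW(N). Iterate to a fixed point.

L is the start symbol, so $ ∈ FOLLOW(L).
In C → e L L: L is followed by L, add FIRST(L) \ {ε} = { 'a', 'd', 'e', 'id' }
  L is nullable, so also add FOLLOW(C)
In C → e L L: L is at the end, add FOLLOW(C)

The FOLLOW sets referred to above (computed the same way, to a fixed point):
  FOLLOW(C) = { $, 'a', 'd', 'e', 'g', 'id' }

Taking the union: FOLLOW(L) = { $, 'a', 'd', 'e', 'g', 'id' }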